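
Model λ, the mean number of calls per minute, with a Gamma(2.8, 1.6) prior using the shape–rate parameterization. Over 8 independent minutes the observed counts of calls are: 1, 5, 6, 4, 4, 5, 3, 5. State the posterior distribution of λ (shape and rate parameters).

Posterior: Gamma(shape=35.8, rate=9.6)

Total count ∑xᵢ = 33 over n = 8 minutes.
Gamma is conjugate to the Poisson likelihood: posterior is Gamma(shape = 2.8+33 = 35.8, rate = 1.6+8 = 9.6).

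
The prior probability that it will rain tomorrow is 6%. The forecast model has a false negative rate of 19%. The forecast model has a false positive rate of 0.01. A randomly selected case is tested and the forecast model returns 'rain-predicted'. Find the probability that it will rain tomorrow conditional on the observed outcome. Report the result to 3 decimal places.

P(H | E) ≈ 0.838

Let H be the event that it will rain tomorrow. P(H) = 0.06, so P(¬H) = 0.94. With E the 'rain-predicted' result, P(E|H) = 0.81 and P(E|¬H) = 0.01.
P(E) = 0.81·0.06 + 0.01·0.94 = 0.048600 + 0.0094000 = 0.058000.
By Bayes' theorem, P(H|E) = 0.048600 / 0.058000 = 0.838.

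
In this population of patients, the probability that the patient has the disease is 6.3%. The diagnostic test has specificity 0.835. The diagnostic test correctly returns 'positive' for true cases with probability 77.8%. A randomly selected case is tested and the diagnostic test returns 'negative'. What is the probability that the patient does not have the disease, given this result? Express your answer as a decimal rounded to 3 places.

Write H for 'the patient has the disease'. Prior odds H:¬H = 0.063/0.937 = 0.067236. For the 'negative' outcome, the likelihood ratio is 0.222/0.835 = 0.26587.
Posterior odds = 0.067236 × 0.26587 = 0.017876, so P(H|E) = 0.017876/(1+0.017876) = 0.018. Then P(¬H|E) = 1 − 0.018 = 0.982.

P(¬H | E) ≈ 0.982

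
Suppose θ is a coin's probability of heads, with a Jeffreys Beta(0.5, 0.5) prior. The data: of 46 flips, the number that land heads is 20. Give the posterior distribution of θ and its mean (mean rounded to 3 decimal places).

The binomial likelihood is conjugate to the Beta prior: with 20 successes and 26 failures, the posterior is Beta(0.5+20, 0.5+26) = Beta(20.5, 26.5).
E[θ | data] = 20.5/(20.5+26.5) = 0.436.

Posterior: Beta(20.5, 26.5); mean ≈ 0.436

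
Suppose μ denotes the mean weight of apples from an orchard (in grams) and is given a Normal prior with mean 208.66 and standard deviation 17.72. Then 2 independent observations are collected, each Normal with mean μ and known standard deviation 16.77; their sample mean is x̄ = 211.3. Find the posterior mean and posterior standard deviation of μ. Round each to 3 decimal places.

Posterior mean ≈ 210.483; posterior SD ≈ 9.855

With known σ, the Normal prior is conjugate. Weight on the data is w = (n/σ²)/(n/σ² + 1/τ₀²) = 0.00711154/(0.00711154+0.00318473) = 0.69069.
Posterior mean = w·x̄ + (1−w)·μ₀ = 0.69069·211.3 + 0.30931·208.66 = 210.483. Posterior variance = 1/(0.00711154+0.00318473) = 97.1225, so SD = 9.855.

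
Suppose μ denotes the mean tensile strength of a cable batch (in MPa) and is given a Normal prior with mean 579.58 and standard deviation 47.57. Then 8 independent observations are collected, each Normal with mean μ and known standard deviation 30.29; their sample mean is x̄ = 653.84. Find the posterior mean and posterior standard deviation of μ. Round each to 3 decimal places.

Prior precision 1/τ₀² = 1/47.57² = 0.00044191; data precision n/σ² = 8/30.29² = 0.00871950.
Posterior precision = 0.00044191 + 0.00871950 = 0.00916141, giving posterior SD = 1/√0.00916141 = 10.448.
Posterior mean = (0.00044191·579.58 + 0.00871950·653.84) / 0.00916141 = 650.258.

Posterior mean ≈ 650.258; posterior SD ≈ 10.448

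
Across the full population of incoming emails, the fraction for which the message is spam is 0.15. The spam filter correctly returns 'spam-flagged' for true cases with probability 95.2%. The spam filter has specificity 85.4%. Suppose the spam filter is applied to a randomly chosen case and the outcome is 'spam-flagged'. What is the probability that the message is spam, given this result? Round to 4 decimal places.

Write H for 'the message is spam'. Prior odds H:¬H = 0.15/0.85 = 0.17647. For the 'spam-flagged' outcome, the likelihood ratio is 0.952/0.146 = 6.5205.
Posterior odds = 0.17647 × 6.5205 = 1.1507, so P(H|E) = 1.1507/(1+1.1507) = 0.5350.

P(H | E) ≈ 0.5350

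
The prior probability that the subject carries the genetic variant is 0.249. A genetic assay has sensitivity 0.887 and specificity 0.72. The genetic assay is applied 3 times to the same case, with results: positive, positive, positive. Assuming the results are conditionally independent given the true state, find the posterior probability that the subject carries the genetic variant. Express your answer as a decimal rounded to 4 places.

Posterior P(H) ≈ 0.9133

Let H be the event that the subject carries the genetic variant; start with P(H) = 0.249. P('positive'|H) = 0.887, P('positive'|¬H) = 0.28.
Update on result 1 ('positive'): P(H) ← 0.887·0.2490 / (0.887·0.2490 + 0.28·0.7510) = 0.22086/0.43114 = 0.5123.
Update on result 2 ('positive'): P(H) ← 0.887·0.5123 / (0.887·0.5123 + 0.28·0.4877) = 0.45439/0.59095 = 0.7689.
Update on result 3 ('positive'): P(H) ← 0.887·0.7689 / (0.887·0.7689 + 0.28·0.2311) = 0.68202/0.74673 = 0.9133.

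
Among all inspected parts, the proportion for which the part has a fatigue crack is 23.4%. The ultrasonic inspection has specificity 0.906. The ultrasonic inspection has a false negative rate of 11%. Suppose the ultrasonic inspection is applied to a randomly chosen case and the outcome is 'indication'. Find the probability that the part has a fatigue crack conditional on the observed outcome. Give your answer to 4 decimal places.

Write H for 'the part has a fatigue crack'. Prior odds H:¬H = 0.234/0.766 = 0.30548. For the 'indication' outcome, the likelihood ratio is 0.89/0.094 = 9.4681.
Posterior odds = 0.30548 × 9.4681 = 2.8923, so P(H|E) = 2.8923/(1+2.8923) = 0.7431.

P(H | E) ≈ 0.7431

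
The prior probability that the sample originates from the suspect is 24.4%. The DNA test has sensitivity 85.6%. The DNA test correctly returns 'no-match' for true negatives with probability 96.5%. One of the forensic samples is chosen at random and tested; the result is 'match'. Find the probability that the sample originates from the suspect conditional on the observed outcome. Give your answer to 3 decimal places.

P(H | E) ≈ 0.888

Let H be the event that the sample originates from the suspect. P(H) = 0.244, so P(¬H) = 0.756. With E the 'match' result, P(E|H) = 0.856 and P(E|¬H) = 0.035.
P(E) = 0.856·0.244 + 0.035·0.756 = 0.20886 + 0.026460 = 0.23532.
By Bayes' theorem, P(H|E) = 0.20886 / 0.23532 = 0.888.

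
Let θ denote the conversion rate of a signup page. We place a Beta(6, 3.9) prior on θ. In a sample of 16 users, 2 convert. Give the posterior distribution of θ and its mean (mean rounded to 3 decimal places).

Observing 2 successes and 14 failures updates Beta(6, 3.9) by adding the success and failure counts to the two shape parameters: α = 6+2 = 8, β = 3.9+14 = 17.9.
E[θ | data] = 8/(8+17.9) = 0.309.

Posterior: Beta(8, 17.9); mean ≈ 0.309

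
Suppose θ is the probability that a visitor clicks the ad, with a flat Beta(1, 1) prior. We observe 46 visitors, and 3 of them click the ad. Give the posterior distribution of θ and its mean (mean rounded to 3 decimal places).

Posterior: Beta(4, 44); mean ≈ 0.083

The binomial likelihood is conjugate to the Beta prior: with 3 successes and 43 failures, the posterior is Beta(1+3, 1+43) = Beta(4, 44).
Posterior mean = α/(α+β) = 4/48 = 0.083.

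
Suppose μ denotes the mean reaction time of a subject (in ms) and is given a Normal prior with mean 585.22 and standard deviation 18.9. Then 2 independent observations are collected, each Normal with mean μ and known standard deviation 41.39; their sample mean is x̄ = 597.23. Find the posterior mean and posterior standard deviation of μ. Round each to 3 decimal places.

Prior precision 1/τ₀² = 1/18.9² = 0.00279947; data precision n/σ² = 2/41.39² = 0.00116745.
Posterior precision = 0.00279947 + 0.00116745 = 0.00396693, giving posterior SD = 1/√0.00396693 = 15.877.
Posterior mean = (0.00279947·585.22 + 0.00116745·597.23) / 0.00396693 = 588.755.

Posterior mean ≈ 588.755; posterior SD ≈ 15.877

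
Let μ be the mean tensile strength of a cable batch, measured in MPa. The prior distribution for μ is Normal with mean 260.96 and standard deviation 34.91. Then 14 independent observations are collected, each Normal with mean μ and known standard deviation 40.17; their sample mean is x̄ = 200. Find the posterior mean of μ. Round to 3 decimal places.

Posterior mean ≈ 205.267

Prior precision 1/τ₀² = 1/34.91² = 0.00082054; data precision n/σ² = 14/40.17² = 0.00867610.
Posterior precision = 0.00082054 + 0.00867610 = 0.00949664.
Posterior mean = (0.00082054·260.96 + 0.00867610·200) / 0.00949664 = 205.267.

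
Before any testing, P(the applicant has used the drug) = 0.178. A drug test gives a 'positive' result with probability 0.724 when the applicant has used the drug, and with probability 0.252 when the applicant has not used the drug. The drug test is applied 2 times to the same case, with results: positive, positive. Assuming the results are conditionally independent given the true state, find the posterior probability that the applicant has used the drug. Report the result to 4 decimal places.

Posterior P(H) ≈ 0.6412

Let H be the event that the applicant has used the drug; start with P(H) = 0.178. P('positive'|H) = 0.724, P('positive'|¬H) = 0.252.
Update on result 1 ('positive'): P(H) ← 0.724·0.1780 / (0.724·0.1780 + 0.252·0.8220) = 0.12887/0.33602 = 0.3835.
Update on result 2 ('positive'): P(H) ← 0.724·0.3835 / (0.724·0.3835 + 0.252·0.6165) = 0.27768/0.43303 = 0.6412.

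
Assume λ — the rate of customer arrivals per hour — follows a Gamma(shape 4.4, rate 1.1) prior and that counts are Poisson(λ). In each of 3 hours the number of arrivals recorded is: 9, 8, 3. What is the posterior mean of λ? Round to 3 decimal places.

Total count ∑xᵢ = 20 over n = 3 hours.
Gamma is conjugate to the Poisson likelihood: posterior is Gamma(shape = 4.4+20 = 24.4, rate = 1.1+3 = 4.1).
Posterior mean = shape/rate = 24.4/4.1 = 5.951.

Posterior mean ≈ 5.951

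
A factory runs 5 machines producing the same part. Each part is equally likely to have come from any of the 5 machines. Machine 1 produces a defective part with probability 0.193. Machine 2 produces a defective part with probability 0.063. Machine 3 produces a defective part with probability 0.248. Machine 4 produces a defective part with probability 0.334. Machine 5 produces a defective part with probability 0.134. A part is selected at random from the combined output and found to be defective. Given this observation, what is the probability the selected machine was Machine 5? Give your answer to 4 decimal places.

P(defective|M1) = 0.193; P(defective|M2) = 0.063; P(defective|M3) = 0.248; P(defective|M4) = 0.334; P(defective|M5) = 0.134.
Prior × likelihood for each source: 0.2·0.193=0.03860, 0.2·0.063=0.01260, 0.2·0.248=0.04960, 0.2·0.334=0.06680, 0.2·0.134=0.02680. Summing gives P(defective) = 0.19440.
P(Machine 5 | defective) = 0.02680 / 0.19440 = 0.1379.

Posterior probability ≈ 0.1379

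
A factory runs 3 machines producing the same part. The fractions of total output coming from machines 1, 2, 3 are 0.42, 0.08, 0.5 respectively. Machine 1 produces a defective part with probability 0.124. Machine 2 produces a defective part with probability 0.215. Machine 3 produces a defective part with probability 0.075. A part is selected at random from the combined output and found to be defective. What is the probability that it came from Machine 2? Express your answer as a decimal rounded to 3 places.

Posterior probability ≈ 0.161

P(defective|M1) = 0.124; P(defective|M2) = 0.215; P(defective|M3) = 0.075.
Prior × likelihood for each source: 0.42·0.124=0.05208, 0.08·0.215=0.01720, 0.5·0.075=0.03750. Summing gives P(defective) = 0.10678.
P(Machine 2 | defective) = 0.01720 / 0.10678 = 0.161.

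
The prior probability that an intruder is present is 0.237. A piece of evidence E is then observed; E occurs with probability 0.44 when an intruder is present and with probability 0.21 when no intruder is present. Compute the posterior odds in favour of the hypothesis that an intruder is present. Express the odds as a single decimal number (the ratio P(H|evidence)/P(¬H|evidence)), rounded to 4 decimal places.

Prior odds = 0.237/(1−0.237) = 0.31062.
Likelihood ratio for E = 0.44/0.21 = 2.0952.
Posterior odds = prior odds × LR = 0.65081.

Posterior odds ≈ 0.6508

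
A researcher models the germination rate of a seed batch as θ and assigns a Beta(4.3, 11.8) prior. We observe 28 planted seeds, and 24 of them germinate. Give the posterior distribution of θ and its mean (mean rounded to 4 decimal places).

Observing 24 successes and 4 failures updates Beta(4.3, 11.8) by adding the success and failure counts to the two shape parameters: α = 4.3+24 = 28.3, β = 11.8+4 = 15.8.
E[θ | data] = 28.3/(28.3+15.8) = 0.6417.

Posterior: Beta(28.3, 15.8); mean ≈ 0.6417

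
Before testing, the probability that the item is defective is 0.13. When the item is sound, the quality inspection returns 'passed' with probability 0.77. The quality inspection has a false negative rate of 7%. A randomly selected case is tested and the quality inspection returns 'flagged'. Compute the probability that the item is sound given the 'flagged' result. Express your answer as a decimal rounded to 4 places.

Write H for 'the item is defective'. Prior odds H:¬H = 0.13/0.87 = 0.14943. For the 'flagged' outcome, the likelihood ratio is 0.93/0.23 = 4.0435.
Posterior odds = 0.14943 × 4.0435 = 0.60420, so P(H|E) = 0.60420/(1+0.60420) = 0.3766. Then P(¬H|E) = 1 − 0.3766 = 0.6234.

P(¬H | E) ≈ 0.6234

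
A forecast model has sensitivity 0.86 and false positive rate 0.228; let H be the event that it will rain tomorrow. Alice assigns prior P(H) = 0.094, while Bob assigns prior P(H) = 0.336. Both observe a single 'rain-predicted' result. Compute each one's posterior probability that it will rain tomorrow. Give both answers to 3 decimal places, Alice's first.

The likelihood ratio for a 'rain-predicted' result is 0.86/0.228 = 3.7719.
Alice: prior odds 0.094/0.906 = 0.10375; posterior odds 0.39135; posterior probability 0.281.
Bob: prior odds 0.336/0.664 = 0.50602; posterior odds 1.9087; posterior probability 0.656.

Alice: 0.281; Bob: 0.656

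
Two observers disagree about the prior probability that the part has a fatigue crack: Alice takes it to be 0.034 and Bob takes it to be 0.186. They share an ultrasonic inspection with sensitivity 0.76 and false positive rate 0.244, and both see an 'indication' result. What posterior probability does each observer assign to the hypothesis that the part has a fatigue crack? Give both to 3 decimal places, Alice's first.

P('+'|H) = 0.76, P('+'|¬H) = 0.244.
Alice: numerator 0.76·0.034 = 0.025840; evidence = 0.025840+0.244·0.966 = 0.26154; posterior = 0.099.
Bob: numerator 0.76·0.186 = 0.14136; evidence = 0.14136+0.244·0.814 = 0.33998; posterior = 0.416.

Alice: 0.099; Bob: 0.416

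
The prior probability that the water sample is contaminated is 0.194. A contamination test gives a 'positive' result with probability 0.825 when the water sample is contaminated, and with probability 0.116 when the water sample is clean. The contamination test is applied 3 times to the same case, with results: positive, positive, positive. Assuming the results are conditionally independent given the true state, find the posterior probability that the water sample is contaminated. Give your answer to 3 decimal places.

With H the event that the water sample is contaminated, the joint likelihood of the observed sequence is P(data|H) = 0.825·0.825·0.825 = 0.56152 and P(data|¬H) = 0.116·0.116·0.116 = 0.0015609.
Bayes: P(H|data) = 0.194·0.56152 / (0.194·0.56152 + 0.806·0.0015609) = 0.10893/0.11019 = 0.9886.

Posterior P(H) ≈ 0.989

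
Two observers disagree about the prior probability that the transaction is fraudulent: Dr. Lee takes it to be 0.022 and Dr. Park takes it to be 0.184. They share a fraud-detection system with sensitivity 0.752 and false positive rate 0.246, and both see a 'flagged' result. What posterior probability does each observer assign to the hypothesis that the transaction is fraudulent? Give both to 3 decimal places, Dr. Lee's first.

The likelihood ratio for a 'flagged' result is 0.752/0.246 = 3.0569.
Dr. Lee: prior odds 0.022/0.978 = 0.022495; posterior odds 0.068765; posterior probability 0.064.
Dr. Park: prior odds 0.184/0.816 = 0.22549; posterior odds 0.68930; posterior probability 0.408.

Dr. Lee: 0.064; Dr. Park: 0.408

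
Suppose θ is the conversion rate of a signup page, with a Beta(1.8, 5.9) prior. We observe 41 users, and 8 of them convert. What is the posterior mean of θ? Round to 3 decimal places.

The binomial likelihood is conjugate to the Beta prior: with 8 successes and 33 failures, the posterior is Beta(1.8+8, 5.9+33) = Beta(9.8, 38.9).
E[θ | data] = 9.8/(9.8+38.9) = 0.201.

Posterior mean ≈ 0.201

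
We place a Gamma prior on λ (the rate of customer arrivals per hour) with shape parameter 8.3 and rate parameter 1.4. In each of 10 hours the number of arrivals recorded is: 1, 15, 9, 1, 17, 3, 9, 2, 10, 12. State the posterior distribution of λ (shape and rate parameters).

Total count ∑xᵢ = 79 over n = 10 hours.
Gamma is conjugate to the Poisson likelihood: posterior is Gamma(shape = 8.3+79 = 87.3, rate = 1.4+10 = 11.4).

Posterior: Gamma(shape=87.3, rate=11.4)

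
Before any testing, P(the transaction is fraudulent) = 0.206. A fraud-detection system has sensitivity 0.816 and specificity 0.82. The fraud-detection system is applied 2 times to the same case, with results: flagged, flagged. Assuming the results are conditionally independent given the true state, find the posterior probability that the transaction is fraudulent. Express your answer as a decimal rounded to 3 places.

Posterior P(H) ≈ 0.842

Let H be the event that the transaction is fraudulent; start with P(H) = 0.206. P('flagged'|H) = 0.816, P('flagged'|¬H) = 0.18.
Update on result 1 ('flagged'): P(H) ← 0.816·0.2060 / (0.816·0.2060 + 0.18·0.7940) = 0.16810/0.31102 = 0.5405.
Update on result 2 ('flagged'): P(H) ← 0.816·0.5405 / (0.816·0.5405 + 0.18·0.4595) = 0.44103/0.52374 = 0.8421.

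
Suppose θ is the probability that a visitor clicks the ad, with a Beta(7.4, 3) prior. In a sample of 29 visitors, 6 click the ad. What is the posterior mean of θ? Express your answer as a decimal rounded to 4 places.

Posterior mean ≈ 0.3401

Observing 6 successes and 23 failures updates Beta(7.4, 3) by adding the success and failure counts to the two shape parameters: α = 7.4+6 = 13.4, β = 3+23 = 26.
E[θ | data] = 13.4/(13.4+26) = 0.3401.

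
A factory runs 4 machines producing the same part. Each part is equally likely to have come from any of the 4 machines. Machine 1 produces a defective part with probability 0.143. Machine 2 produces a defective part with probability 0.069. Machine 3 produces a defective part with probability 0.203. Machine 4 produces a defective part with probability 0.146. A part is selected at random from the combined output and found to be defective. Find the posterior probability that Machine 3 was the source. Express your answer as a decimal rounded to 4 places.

Posterior probability ≈ 0.3619

Tabulate prior·likelihood by source: [1] prior 0.25, lik 0.143, product 0.03575; [2] prior 0.25, lik 0.069, product 0.01725; [3] prior 0.25, lik 0.203, product 0.05075; [4] prior 0.25, lik 0.146, product 0.03650.
Normalizing constant = 0.14025; the posterior for Machine 3 is its product over the sum, 0.05075/0.14025 = 0.3619.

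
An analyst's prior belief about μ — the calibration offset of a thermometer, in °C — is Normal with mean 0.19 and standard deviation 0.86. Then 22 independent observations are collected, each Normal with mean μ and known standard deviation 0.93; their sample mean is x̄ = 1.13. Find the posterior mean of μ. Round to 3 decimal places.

With known σ, the Normal prior is conjugate. Weight on the data is w = (n/σ²)/(n/σ² + 1/τ₀²) = 25.4365/(25.4365+1.35208) = 0.94953.
Posterior mean = w·x̄ + (1−w)·μ₀ = 0.94953·1.13 + 0.050472·0.19 = 1.083.

Posterior mean ≈ 1.083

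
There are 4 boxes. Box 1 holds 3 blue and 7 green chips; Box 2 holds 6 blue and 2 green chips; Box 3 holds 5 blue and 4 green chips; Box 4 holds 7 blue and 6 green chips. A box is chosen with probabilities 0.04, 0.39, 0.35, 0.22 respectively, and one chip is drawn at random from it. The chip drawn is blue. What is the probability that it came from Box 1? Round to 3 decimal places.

Posterior probability ≈ 0.019

Tabulate prior·likelihood by source: [1] prior 0.04, lik 0.3, product 0.01200; [2] prior 0.39, lik 0.75, product 0.2925; [3] prior 0.35, lik 0.5556, product 0.1944; [4] prior 0.22, lik 0.5385, product 0.1185.
Normalizing constant = 0.61741; the posterior for Box 1 is its product over the sum, 0.01200/0.61741 = 0.019.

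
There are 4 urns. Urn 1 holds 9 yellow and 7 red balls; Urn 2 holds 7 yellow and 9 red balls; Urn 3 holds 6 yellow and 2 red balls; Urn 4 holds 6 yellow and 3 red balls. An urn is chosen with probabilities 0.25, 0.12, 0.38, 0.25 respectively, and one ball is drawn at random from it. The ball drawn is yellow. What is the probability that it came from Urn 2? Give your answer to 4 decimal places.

Posterior probability ≈ 0.0814

Tabulate prior·likelihood by source: [1] prior 0.25, lik 0.5625, product 0.1406; [2] prior 0.12, lik 0.4375, product 0.05250; [3] prior 0.38, lik 0.75, product 0.2850; [4] prior 0.25, lik 0.6667, product 0.1667.
Normalizing constant = 0.64479; the posterior for Urn 2 is its product over the sum, 0.05250/0.64479 = 0.0814.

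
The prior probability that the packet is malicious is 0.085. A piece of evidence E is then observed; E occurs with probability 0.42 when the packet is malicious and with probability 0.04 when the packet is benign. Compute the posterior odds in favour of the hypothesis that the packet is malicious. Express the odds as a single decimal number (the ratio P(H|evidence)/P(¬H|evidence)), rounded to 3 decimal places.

Prior odds = 0.085/(1−0.085) = 0.092896.
Likelihood ratio for E = 0.42/0.04 = 10.500.
Posterior odds = prior odds × LR = 0.97541.

Posterior odds ≈ 0.975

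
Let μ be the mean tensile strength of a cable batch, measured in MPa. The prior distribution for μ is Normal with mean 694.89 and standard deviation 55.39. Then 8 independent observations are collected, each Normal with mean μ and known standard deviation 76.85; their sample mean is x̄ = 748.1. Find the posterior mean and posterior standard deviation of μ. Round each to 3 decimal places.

Prior precision 1/τ₀² = 1/55.39² = 0.00032594; data precision n/σ² = 8/76.85² = 0.00135457.
Posterior precision = 0.00032594 + 0.00135457 = 0.00168051, giving posterior SD = 1/√0.00168051 = 24.394.
Posterior mean = (0.00032594·694.89 + 0.00135457·748.1) / 0.00168051 = 737.780.

Posterior mean ≈ 737.780; posterior SD ≈ 24.394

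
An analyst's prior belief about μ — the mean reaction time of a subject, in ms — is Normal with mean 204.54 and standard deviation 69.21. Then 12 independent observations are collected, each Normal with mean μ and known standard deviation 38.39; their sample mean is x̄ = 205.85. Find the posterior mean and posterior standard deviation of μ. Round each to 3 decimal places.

Posterior mean ≈ 205.817; posterior SD ≈ 10.943

Prior precision 1/τ₀² = 1/69.21² = 0.00020877; data precision n/σ² = 12/38.39² = 0.00814226.
Posterior precision = 0.00020877 + 0.00814226 = 0.00835103, giving posterior SD = 1/√0.00835103 = 10.943.
Posterior mean = (0.00020877·204.54 + 0.00814226·205.85) / 0.00835103 = 205.817.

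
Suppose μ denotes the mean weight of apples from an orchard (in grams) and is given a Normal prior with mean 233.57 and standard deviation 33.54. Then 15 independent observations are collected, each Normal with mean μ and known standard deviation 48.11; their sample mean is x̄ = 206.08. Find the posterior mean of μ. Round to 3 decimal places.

Prior precision 1/τ₀² = 1/33.54² = 0.00088894; data precision n/σ² = 15/48.11² = 0.00648068.
Posterior precision = 0.00088894 + 0.00648068 = 0.00736962.
Posterior mean = (0.00088894·233.57 + 0.00648068·206.08) / 0.00736962 = 209.396.

Posterior mean ≈ 209.396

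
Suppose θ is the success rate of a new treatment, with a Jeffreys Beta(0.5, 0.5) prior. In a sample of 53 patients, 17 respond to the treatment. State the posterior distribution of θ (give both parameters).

Observing 17 successes and 36 failures updates Beta(0.5, 0.5) by adding the success and failure counts to the two shape parameters: α = 0.5+17 = 17.5, β = 0.5+36 = 36.5.

Posterior: Beta(17.5, 36.5)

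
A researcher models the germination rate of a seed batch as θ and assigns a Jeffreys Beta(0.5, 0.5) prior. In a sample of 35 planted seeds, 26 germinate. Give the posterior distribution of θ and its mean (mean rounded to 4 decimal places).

Observing 26 successes and 9 failures updates Beta(0.5, 0.5) by adding the success and failure counts to the two shape parameters: α = 0.5+26 = 26.5, β = 0.5+9 = 9.5.
Posterior mean = α/(α+β) = 26.5/36 = 0.7361.

Posterior: Beta(26.5, 9.5); mean ≈ 0.7361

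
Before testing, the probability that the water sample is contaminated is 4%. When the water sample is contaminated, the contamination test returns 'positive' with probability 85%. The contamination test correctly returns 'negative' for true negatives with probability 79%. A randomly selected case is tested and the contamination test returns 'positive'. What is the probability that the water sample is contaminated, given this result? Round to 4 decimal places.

Let H be the event that the water sample is contaminated. P(H) = 0.04, so P(¬H) = 0.96. With E the 'positive' result, P(E|H) = 0.85 and P(E|¬H) = 0.21.
P(E) = 0.85·0.04 + 0.21·0.96 = 0.034000 + 0.20160 = 0.23560.
By Bayes' theorem, P(H|E) = 0.034000 / 0.23560 = 0.1443.

P(H | E) ≈ 0.1443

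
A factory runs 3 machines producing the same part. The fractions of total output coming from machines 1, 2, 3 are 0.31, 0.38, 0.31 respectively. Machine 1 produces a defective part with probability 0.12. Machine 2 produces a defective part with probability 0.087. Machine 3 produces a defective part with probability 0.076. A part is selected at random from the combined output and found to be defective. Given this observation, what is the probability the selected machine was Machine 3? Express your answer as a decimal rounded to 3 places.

Posterior probability ≈ 0.251

Tabulate prior·likelihood by source: [1] prior 0.31, lik 0.12, product 0.03720; [2] prior 0.38, lik 0.087, product 0.03306; [3] prior 0.31, lik 0.076, product 0.02356.
Normalizing constant = 0.093820; the posterior for Machine 3 is its product over the sum, 0.02356/0.093820 = 0.251.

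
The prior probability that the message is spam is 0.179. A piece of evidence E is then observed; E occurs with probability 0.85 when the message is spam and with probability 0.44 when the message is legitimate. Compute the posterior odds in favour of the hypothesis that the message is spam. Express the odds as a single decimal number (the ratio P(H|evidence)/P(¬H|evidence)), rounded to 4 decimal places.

Prior odds = 0.179/(1−0.179) = 0.21803.
Likelihood ratio for E = 0.85/0.44 = 1.9318.
Posterior odds = prior odds × LR = 0.42119.

Posterior odds ≈ 0.4212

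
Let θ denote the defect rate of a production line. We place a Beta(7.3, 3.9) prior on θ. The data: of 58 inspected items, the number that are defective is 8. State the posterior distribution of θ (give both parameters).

The binomial likelihood is conjugate to the Beta prior: with 8 successes and 50 failures, the posterior is Beta(7.3+8, 3.9+50) = Beta(15.3, 53.9).

Posterior: Beta(15.3, 53.9)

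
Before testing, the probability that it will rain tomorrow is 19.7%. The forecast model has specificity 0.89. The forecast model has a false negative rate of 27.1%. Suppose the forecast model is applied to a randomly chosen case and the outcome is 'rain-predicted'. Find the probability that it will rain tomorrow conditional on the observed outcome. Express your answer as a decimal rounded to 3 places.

Write H for 'it will rain tomorrow'. Prior odds H:¬H = 0.197/0.803 = 0.24533. For the 'rain-predicted' outcome, the likelihood ratio is 0.729/0.11 = 6.6273.
Posterior odds = 0.24533 × 6.6273 = 1.6259, so P(H|E) = 1.6259/(1+1.6259) = 0.619.

P(H | E) ≈ 0.619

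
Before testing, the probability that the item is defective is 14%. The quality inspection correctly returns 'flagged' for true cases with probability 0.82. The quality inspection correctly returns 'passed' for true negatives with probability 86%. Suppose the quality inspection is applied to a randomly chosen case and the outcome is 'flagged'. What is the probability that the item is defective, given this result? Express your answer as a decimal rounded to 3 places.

P(H | E) ≈ 0.488

Let H be the event that the item is defective. P(H) = 0.14, so P(¬H) = 0.86. With E the 'flagged' result, P(E|H) = 0.82 and P(E|¬H) = 0.14.
P(E) = 0.82·0.14 + 0.14·0.86 = 0.11480 + 0.12040 = 0.23520.
By Bayes' theorem, P(H|E) = 0.11480 / 0.23520 = 0.488.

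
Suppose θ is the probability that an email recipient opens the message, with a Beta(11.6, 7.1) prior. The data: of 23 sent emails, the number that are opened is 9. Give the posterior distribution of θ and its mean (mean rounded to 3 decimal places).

Observing 9 successes and 14 failures updates Beta(11.6, 7.1) by adding the success and failure counts to the two shape parameters: α = 11.6+9 = 20.6, β = 7.1+14 = 21.1.
Posterior mean = α/(α+β) = 20.6/41.7 = 0.494.

Posterior: Beta(20.6, 21.1); mean ≈ 0.494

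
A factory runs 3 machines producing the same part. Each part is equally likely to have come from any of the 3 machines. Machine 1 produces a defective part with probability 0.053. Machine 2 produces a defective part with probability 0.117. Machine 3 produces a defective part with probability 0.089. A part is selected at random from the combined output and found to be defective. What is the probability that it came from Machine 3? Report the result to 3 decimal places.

Tabulate prior·likelihood by source: [1] prior 0.333333, lik 0.053, product 0.01767; [2] prior 0.333333, lik 0.117, product 0.03900; [3] prior 0.333333, lik 0.089, product 0.02967.
Normalizing constant = 0.086333; the posterior for Machine 3 is its product over the sum, 0.02967/0.086333 = 0.344.

Posterior probability ≈ 0.344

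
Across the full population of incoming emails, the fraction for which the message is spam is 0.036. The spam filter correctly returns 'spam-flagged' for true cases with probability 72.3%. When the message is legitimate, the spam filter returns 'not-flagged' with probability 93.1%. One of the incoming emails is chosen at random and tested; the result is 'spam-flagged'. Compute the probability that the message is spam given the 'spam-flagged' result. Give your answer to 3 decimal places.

P(H | E) ≈ 0.281

Write H for 'the message is spam'. Prior odds H:¬H = 0.036/0.964 = 0.037344. For the 'spam-flagged' outcome, the likelihood ratio is 0.723/0.069 = 10.478.
Posterior odds = 0.037344 × 10.478 = 0.39130, so P(H|E) = 0.39130/(1+0.39130) = 0.281.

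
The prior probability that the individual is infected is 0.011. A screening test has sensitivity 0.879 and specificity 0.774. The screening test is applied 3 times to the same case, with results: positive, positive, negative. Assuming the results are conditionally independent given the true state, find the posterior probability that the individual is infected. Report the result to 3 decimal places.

With H the event that the individual is infected, the joint likelihood of the observed sequence is P(data|H) = 0.879·0.879·0.121 = 0.093490 and P(data|¬H) = 0.226·0.226·0.774 = 0.039533.
Bayes: P(H|data) = 0.011·0.093490 / (0.011·0.093490 + 0.989·0.039533) = 0.0010284/0.040126 = 0.0256.

Posterior P(H) ≈ 0.026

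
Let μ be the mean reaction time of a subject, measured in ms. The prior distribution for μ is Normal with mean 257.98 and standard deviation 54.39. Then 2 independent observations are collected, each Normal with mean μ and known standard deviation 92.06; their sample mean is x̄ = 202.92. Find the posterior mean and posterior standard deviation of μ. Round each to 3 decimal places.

Posterior mean ≈ 235.344; posterior SD ≈ 41.738

Prior precision 1/τ₀² = 1/54.39² = 0.00033804; data precision n/σ² = 2/92.06² = 0.00023599.
Posterior precision = 0.00033804 + 0.00023599 = 0.00057402, giving posterior SD = 1/√0.00057402 = 41.738.
Posterior mean = (0.00033804·257.98 + 0.00023599·202.92) / 0.00057402 = 235.344.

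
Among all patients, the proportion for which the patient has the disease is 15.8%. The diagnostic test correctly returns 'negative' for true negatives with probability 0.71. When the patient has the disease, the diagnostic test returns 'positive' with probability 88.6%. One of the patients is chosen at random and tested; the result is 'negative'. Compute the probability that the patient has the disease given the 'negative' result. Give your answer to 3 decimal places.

Let H be the event that the patient has the disease. P(H) = 0.158, so P(¬H) = 0.842. With E the 'negative' result, P(E|H) = 0.114 and P(E|¬H) = 0.71.
P(E) = 0.114·0.158 + 0.71·0.842 = 0.018012 + 0.59782 = 0.61583.
By Bayes' theorem, P(H|E) = 0.018012 / 0.61583 = 0.029.

P(H | E) ≈ 0.029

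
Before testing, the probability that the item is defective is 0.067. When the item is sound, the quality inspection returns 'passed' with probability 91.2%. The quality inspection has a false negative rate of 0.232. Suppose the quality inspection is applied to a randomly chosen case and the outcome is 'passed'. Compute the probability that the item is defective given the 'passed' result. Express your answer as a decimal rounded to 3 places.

P(H | E) ≈ 0.018

Write H for 'the item is defective'. Prior odds H:¬H = 0.067/0.933 = 0.071811. For the 'passed' outcome, the likelihood ratio is 0.232/0.912 = 0.25439.
Posterior odds = 0.071811 × 0.25439 = 0.018268, so P(H|E) = 0.018268/(1+0.018268) = 0.018.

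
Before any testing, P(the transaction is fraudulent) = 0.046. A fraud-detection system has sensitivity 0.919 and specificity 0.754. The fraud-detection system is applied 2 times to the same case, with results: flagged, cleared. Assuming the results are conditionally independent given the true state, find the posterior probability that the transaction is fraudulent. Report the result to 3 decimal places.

Posterior P(H) ≈ 0.019

With H the event that the transaction is fraudulent, the joint likelihood of the observed sequence is P(data|H) = 0.919·0.081 = 0.074439 and P(data|¬H) = 0.246·0.754 = 0.18548.
Bayes: P(H|data) = 0.046·0.074439 / (0.046·0.074439 + 0.954·0.18548) = 0.0034242/0.18038 = 0.0190.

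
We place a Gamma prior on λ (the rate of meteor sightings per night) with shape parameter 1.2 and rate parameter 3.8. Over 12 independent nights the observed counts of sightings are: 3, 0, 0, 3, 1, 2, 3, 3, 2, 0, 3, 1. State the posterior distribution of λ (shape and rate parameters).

The Poisson likelihood adds the total count to the shape and the number of exposure periods to the rate. Here ∑xᵢ = 21 and n = 12, so shape 1.2→22.2 and rate 3.8→15.8.

Posterior: Gamma(shape=22.2, rate=15.8)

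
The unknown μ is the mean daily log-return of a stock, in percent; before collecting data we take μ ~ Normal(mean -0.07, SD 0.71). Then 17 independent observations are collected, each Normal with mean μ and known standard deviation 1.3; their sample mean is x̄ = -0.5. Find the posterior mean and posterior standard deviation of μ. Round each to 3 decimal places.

Posterior mean ≈ -0.429; posterior SD ≈ 0.288

With known σ, the Normal prior is conjugate. Weight on the data is w = (n/σ²)/(n/σ² + 1/τ₀²) = 10.0592/(10.0592+1.98373) = 0.83528.
Posterior mean = w·x̄ + (1−w)·μ₀ = 0.83528·-0.5 + 0.16472·-0.07 = -0.429. Posterior variance = 1/(10.0592+1.98373) = 0.0830364, so SD = 0.288.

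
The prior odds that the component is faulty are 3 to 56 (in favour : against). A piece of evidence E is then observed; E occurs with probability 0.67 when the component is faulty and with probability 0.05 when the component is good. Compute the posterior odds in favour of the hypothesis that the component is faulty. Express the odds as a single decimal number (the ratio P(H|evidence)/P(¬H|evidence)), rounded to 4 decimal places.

Prior odds = 3/56 = 0.053571. In log-odds, ln(0.053571) = -2.9267.
Add log likelihood ratio: ln(13.400) = 2.5953.
Posterior log-odds = -0.33148, so posterior odds = exp(-0.33148) = 0.71786.

Posterior odds ≈ 0.7179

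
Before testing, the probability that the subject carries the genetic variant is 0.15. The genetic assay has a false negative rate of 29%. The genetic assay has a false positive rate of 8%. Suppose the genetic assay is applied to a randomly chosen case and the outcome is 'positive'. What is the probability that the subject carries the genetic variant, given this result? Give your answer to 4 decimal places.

P(H | E) ≈ 0.6103

Let H be the event that the subject carries the genetic variant. P(H) = 0.15, so P(¬H) = 0.85. With E the 'positive' result, P(E|H) = 0.71 and P(E|¬H) = 0.08.
P(E) = 0.71·0.15 + 0.08·0.85 = 0.10650 + 0.068000 = 0.17450.
By Bayes' theorem, P(H|E) = 0.10650 / 0.17450 = 0.6103.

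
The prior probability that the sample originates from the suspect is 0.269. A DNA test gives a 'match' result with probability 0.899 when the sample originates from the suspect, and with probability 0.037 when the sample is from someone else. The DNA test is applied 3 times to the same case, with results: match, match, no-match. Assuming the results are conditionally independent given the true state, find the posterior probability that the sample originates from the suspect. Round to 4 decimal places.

With H the event that the sample originates from the suspect, the joint likelihood of the observed sequence is P(data|H) = 0.899·0.899·0.101 = 0.081628 and P(data|¬H) = 0.037·0.037·0.963 = 0.0013183.
Bayes: P(H|data) = 0.269·0.081628 / (0.269·0.081628 + 0.731·0.0013183) = 0.021958/0.022922 = 0.9580.

Posterior P(H) ≈ 0.9580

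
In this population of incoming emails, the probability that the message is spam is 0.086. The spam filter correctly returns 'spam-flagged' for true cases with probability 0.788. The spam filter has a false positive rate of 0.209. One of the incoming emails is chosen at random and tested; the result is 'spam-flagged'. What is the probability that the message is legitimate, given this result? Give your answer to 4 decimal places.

Write H for 'the message is spam'. Prior odds H:¬H = 0.086/0.914 = 0.094092. For the 'spam-flagged' outcome, the likelihood ratio is 0.788/0.209 = 3.7703.
Posterior odds = 0.094092 × 3.7703 = 0.35476, so P(H|E) = 0.35476/(1+0.35476) = 0.2619. Then P(¬H|E) = 1 − 0.2619 = 0.7381.

P(¬H | E) ≈ 0.7381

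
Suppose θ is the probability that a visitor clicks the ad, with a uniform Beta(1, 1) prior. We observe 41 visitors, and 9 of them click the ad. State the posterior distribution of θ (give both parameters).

Observing 9 successes and 32 failures updates Beta(1, 1) by adding the success and failure counts to the two shape parameters: α = 1+9 = 10, β = 1+32 = 33.

Posterior: Beta(10, 33)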